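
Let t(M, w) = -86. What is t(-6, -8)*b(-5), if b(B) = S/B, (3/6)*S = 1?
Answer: 172/5 ≈ 34.400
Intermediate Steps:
S = 2 (S = 2*1 = 2)
b(B) = 2/B
t(-6, -8)*b(-5) = -172/(-5) = -172*(-1)/5 = -86*(-⅖) = 172/5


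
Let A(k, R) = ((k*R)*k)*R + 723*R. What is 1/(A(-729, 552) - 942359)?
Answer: 1/161931655201 ≈ 6.1754e-12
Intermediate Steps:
A(k, R) = 723*R + R²*k² (A(k, R) = ((R*k)*k)*R + 723*R = (R*k²)*R + 723*R = R²*k² + 723*R = 723*R + R²*k²)
1/(A(-729, 552) - 942359) = 1/(552*(723 + 552*(-729)²) - 942359) = 1/(552*(723 + 552*531441) - 942359) = 1/(552*(723 + 293355432) - 942359) = 1/(552*293356155 - 942359) = 1/(161932597560 - 942359) = 1/161931655201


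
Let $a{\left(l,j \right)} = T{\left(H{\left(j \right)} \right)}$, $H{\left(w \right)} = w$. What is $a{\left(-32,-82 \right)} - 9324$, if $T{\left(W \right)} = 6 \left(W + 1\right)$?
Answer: $-9810$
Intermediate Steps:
$T{\left(W \right)} = 6 + 6 W$ ($T{\left(W \right)} = 6 \left(1 + W\right) = 6 + 6 W$)
$a{\left(l,j \right)} = 6 + 6 j$
$a{\left(-32,-82 \right)} - 9324 = \left(6 + 6 \left(-82\right)\right) - 9324 = \left(6 - 492\right) - 9324 = -486 - 9324 = -9810$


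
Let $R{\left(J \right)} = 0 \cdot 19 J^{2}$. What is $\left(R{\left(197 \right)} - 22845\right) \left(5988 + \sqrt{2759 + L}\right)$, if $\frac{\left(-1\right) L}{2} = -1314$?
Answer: $-136795860 - 22845 \sqrt{5387} \approx -1.3847 \cdot 10^{8}$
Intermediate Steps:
$L = 2628$ ($L = \left(-2\right) \left(-1314\right) = 2628$)
$R{\left(J \right)} = 0$
$\left(R{\left(197 \right)} - 22845\right) \left(5988 + \sqrt{2759 + L}\right) = \left(0 - 22845\right) \left(5988 + \sqrt{2759 + 2628}\right) = - 22845 \left(5988 + \sqrt{5387}\right) = -136795860 - 22845 \sqrt{5387}$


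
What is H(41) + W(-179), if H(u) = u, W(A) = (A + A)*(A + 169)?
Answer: 3621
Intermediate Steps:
W(A) = 2*A*(169 + A) (W(A) = (2*A)*(169 + A) = 2*A*(169 + A))
H(41) + W(-179) = 41 + 2*(-179)*(169 - 179) = 41 + 2*(-179)*(-10) = 41 + 3580 = 3621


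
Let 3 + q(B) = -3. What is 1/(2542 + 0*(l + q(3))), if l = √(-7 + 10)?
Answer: 1/2542 ≈ 0.00039339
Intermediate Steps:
q(B) = -6 (q(B) = -3 - 3 = -6)
l = √3 ≈ 1.7320
1/(2542 + 0*(l + q(3))) = 1/(2542 + 0*(√3 - 6)) = 1/(2542 + 0*(-6 + √3)) = 1/(2542 + 0) = 1/2542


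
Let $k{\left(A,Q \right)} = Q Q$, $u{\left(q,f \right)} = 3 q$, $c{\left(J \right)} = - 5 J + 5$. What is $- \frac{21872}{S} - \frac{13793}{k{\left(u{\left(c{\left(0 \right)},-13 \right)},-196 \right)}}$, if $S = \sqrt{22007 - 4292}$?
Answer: $- \frac{13793}{38416} - \frac{21872 \sqrt{17715}}{17715} \approx -164.69$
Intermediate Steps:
$c{\left(J \right)} = 5 - 5 J$
$S = \sqrt{17715} \approx 133.1$
$k{\left(A,Q \right)} = Q^{2}$
$- \frac{21872}{S} - \frac{13793}{k{\left(u{\left(c{\left(0 \right)},-13 \right)},-196 \right)}} = - \frac{21872}{\sqrt{17715}} - \frac{13793}{\left(-196\right)^{2}} = - 21872 \frac{\sqrt{17715}}{17715} - \frac{13793}{38416} = - \frac{21872 \sqrt{17715}}{17715} - \frac{13793}{38416} = - \frac{13793}{38416} - \frac{21872 \sqrt{17715}}{17715}$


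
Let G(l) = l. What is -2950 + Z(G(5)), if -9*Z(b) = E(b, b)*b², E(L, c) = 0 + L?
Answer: -26675/9 ≈ -2963.9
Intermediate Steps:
E(L, c) = L
Z(b) = -b³/9 (Z(b) = -b*b²/9 = -b³/9)
-2950 + Z(G(5)) = -2950 - ⅑*5³ = -2950 - ⅑*125 = -2950 - 125/9 = -26675/9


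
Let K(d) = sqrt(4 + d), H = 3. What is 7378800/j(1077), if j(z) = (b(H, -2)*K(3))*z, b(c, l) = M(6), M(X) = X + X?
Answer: 614900*sqrt(7)/7539 ≈ 215.79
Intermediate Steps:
M(X) = 2*X
b(c, l) = 12 (b(c, l) = 2*6 = 12)
j(z) = 12*z*sqrt(7) (j(z) = (12*sqrt(4 + 3))*z = (12*sqrt(7))*z = 12*z*sqrt(7))
7378800/j(1077) = 7378800/((12*1077*sqrt(7))) = 7378800/((12924*sqrt(7))) = 7378800*(sqrt(7)/90468) = 614900*sqrt(7)/7539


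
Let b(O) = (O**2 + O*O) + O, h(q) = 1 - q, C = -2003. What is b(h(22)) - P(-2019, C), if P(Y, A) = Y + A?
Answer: 4883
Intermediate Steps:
P(Y, A) = A + Y
b(O) = O + 2*O**2 (b(O) = (O**2 + O**2) + O = 2*O**2 + O = O + 2*O**2)
b(h(22)) - P(-2019, C) = (1 - 1*22)*(1 + 2*(1 - 1*22)) - (-2003 - 2019) = (1 - 22)*(1 + 2*(1 - 22)) - 1*(-4022) = -21*(1 + 2*(-21)) + 4022 = -21*(1 - 42) + 4022 = -21*(-41) + 4022 = 861 + 4022 = 4883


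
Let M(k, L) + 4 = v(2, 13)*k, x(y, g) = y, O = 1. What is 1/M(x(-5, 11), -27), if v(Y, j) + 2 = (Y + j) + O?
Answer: -1/74 ≈ -0.013514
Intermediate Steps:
v(Y, j) = -1 + Y + j (v(Y, j) = -2 + ((Y + j) + 1) = -2 + (1 + Y + j) = -1 + Y + j)
M(k, L) = -4 + 14*k (M(k, L) = -4 + (-1 + 2 + 13)*k = -4 + 14*k)
1/M(x(-5, 11), -27) = 1/(-4 + 14*(-5)) = 1/(-4 - 70) = 1/(-74) = -1/74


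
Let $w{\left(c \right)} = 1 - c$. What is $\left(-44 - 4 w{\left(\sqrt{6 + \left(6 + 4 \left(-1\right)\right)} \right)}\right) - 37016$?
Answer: $-37064 + 8 \sqrt{2} \approx -37053.0$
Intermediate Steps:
$\left(-44 - 4 w{\left(\sqrt{6 + \left(6 + 4 \left(-1\right)\right)} \right)}\right) - 37016 = \left(-44 - 4 \left(1 - \sqrt{6 + \left(6 + 4 \left(-1\right)\right)}\right)\right) - 37016 = \left(-44 - 4 \left(1 - \sqrt{6 + \left(6 - 4\right)}\right)\right) - 37016 = \left(-44 - 4 \left(1 - \sqrt{6 + 2}\right)\right) - 37016 = \left(-44 - 4 \left(1 - \sqrt{8}\right)\right) - 37016 = \left(-44 - 4 \left(1 - 2 \sqrt{2}\right)\right) - 37016 = \left(-44 - \left(4 - 8 \sqrt{2}\right)\right) - 37016 = \left(-48 + 8 \sqrt{2}\right) - 37016 = -37064 + 8 \sqrt{2}$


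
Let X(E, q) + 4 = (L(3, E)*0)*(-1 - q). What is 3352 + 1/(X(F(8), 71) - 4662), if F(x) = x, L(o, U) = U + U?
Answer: 15640431/4666 ≈ 3352.0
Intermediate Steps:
L(o, U) = 2*U
X(E, q) = -4 (X(E, q) = -4 + ((2*E)*0)*(-1 - q) = -4 + 0*(-1 - q) = -4 + 0 = -4)
3352 + 1/(X(F(8), 71) - 4662) = 3352 + 1/(-4 - 4662) = 3352 + 1/(-4666) = 3352 - 1/4666 = 15640431/4666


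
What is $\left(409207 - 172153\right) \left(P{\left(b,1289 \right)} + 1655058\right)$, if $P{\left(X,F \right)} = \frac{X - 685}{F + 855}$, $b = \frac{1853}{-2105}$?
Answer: $\frac{442667167490915457}{1128280} \approx 3.9234 \cdot 10^{11}$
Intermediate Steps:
$b = - \frac{1853}{2105}$ ($b = 1853 \left(- \frac{1}{2105}\right) = - \frac{1853}{2105} \approx -0.88029$)
$P{\left(X,F \right)} = \frac{-685 + X}{855 + F}$
$\left(409207 - 172153\right) \left(P{\left(b,1289 \right)} + 1655058\right) = \left(409207 - 172153\right) \left(\frac{-685 - \frac{1853}{2105}}{855 + 1289} + 1655058\right) = 237054 \left(\frac{1}{2144} \left(- \frac{1443778}{2105}\right) + 1655058\right) = 237054 \left(- \frac{721889}{2256560} + 1655058\right) = 237054 \cdot \frac{3734736958591}{2256560} = \frac{442667167490915457}{1128280}$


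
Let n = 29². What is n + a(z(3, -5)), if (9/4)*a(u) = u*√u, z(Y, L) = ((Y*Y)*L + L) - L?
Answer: 841 - 60*I*√5 ≈ 841.0 - 134.16*I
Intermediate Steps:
n = 841
z(Y, L) = L*Y² (z(Y, L) = (Y²*L + L) - L = (L*Y² + L) - L = (L + L*Y²) - L = L*Y²)
a(u) = 4*u^(3/2)/9 (a(u) = 4*(u*√u)/9 = 4*u^(3/2)/9)
n + a(z(3, -5)) = 841 + 4*(-5*3²)^(3/2)/9 = 841 + 4*(-5*9)^(3/2)/9 = 841 + 4*(-45)^(3/2)/9 = 841 + 4*(-135*I*√5)/9 = 841 - 60*I*√5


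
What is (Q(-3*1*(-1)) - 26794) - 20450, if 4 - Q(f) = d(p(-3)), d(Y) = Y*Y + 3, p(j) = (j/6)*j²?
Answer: -189053/4 ≈ -47263.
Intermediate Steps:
p(j) = j³/6 (p(j) = (j*(⅙))*j² = (j/6)*j² = j³/6)
d(Y) = 3 + Y² (d(Y) = Y² + 3 = 3 + Y²)
Q(f) = -77/4 (Q(f) = 4 - (3 + ((⅙)*(-3)³)²) = 4 - (3 + ((⅙)*(-27))²) = 4 - (3 + (-9/2)²) = 4 - (3 + 81/4) = 4 - 1*93/4 = 4 - 93/4 = -77/4)
(Q(-3*1*(-1)) - 26794) - 20450 = (-77/4 - 26794) - 20450 = -107253/4 - 20450 = -189053/4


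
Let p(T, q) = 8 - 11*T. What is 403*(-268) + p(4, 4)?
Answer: -108040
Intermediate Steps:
p(T, q) = 8 - 11*T
403*(-268) + p(4, 4) = 403*(-268) + (8 - 11*4) = -108004 + (8 - 44) = -108004 - 36 = -108040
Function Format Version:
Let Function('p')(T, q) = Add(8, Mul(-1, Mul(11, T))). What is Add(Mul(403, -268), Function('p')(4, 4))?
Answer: -108040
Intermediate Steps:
Function('p')(T, q) = Add(8, Mul(-11, T))
Add(Mul(403, -268), Function('p')(4, 4)) = Add(Mul(403, -268), Add(8, Mul(-11, 4))) = Add(-108004, Add(8, -44)) = Add(-108004, -36) = -108040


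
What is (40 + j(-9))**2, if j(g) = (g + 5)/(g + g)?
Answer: 131044/81 ≈ 1617.8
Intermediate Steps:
j(g) = (5 + g)/(2*g) (j(g) = (5 + g)/((2*g)) = (5 + g)*(1/(2*g)) = (5 + g)/(2*g))
(40 + j(-9))**2 = (40 + (1/2)*(5 - 9)/(-9))**2 = (40 + (1/2)*(-1/9)*(-4))**2 = (40 + 2/9)**2 = (362/9)**2 = 131044/81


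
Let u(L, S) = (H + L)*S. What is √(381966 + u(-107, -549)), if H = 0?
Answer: √440709 ≈ 663.86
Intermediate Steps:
u(L, S) = L*S (u(L, S) = (0 + L)*S = L*S)
√(381966 + u(-107, -549)) = √(381966 - 107*(-549)) = √(381966 + 58743) = √440709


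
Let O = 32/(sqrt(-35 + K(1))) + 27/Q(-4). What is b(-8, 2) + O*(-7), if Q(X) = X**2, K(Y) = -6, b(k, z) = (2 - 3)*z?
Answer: -221/16 + 224*I*sqrt(41)/41 ≈ -13.813 + 34.983*I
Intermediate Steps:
b(k, z) = -z
O = 27/16 - 32*I*sqrt(41)/41 (O = 32/(sqrt(-35 - 6)) + 27/((-4)**2) = 32/(sqrt(-41)) + 27/16 = 32/((I*sqrt(41))) + 27*(1/16) = 32*(-I*sqrt(41)/41) + 27/16 = -32*I*sqrt(41)/41 + 27/16 = 27/16 - 32*I*sqrt(41)/41 ≈ 1.6875 - 4.9976*I)
b(-8, 2) + O*(-7) = -1*2 + (27/16 - 32*I*sqrt(41)/41)*(-7) = -2 + (-189/16 + 224*I*sqrt(41)/41) = -221/16 + 224*I*sqrt(41)/41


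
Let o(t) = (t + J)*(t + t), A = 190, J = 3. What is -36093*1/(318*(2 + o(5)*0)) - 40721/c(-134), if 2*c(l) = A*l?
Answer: -1363413/25460 ≈ -53.551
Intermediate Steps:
o(t) = 2*t*(3 + t) (o(t) = (t + 3)*(t + t) = (3 + t)*(2*t) = 2*t*(3 + t))
c(l) = 95*l (c(l) = (190*l)/2 = 95*l)
-36093*1/(318*(2 + o(5)*0)) - 40721/c(-134) = -36093*1/(318*(2 + (2*5*(3 + 5))*0)) - 40721/(95*(-134)) = -36093*1/(318*(2 + (2*5*8)*0)) - 40721/(-12730) = -36093*1/(318*(2 + 80*0)) - 40721*(-1/12730) = -36093*1/(318*(2 + 0)) + 40721/12730 = -36093/(2*318) + 40721/12730 = -36093/636 + 40721/12730 = -36093*1/636 + 40721/12730 = -227/4 + 40721/12730 = -1363413/25460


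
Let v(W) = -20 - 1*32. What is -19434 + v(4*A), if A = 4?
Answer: -19486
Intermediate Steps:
v(W) = -52 (v(W) = -20 - 32 = -52)
-19434 + v(4*A) = -19434 - 52 = -19486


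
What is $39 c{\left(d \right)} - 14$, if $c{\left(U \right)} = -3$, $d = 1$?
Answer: $-131$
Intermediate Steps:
$39 c{\left(d \right)} - 14 = 39 \left(-3\right) - 14 = -117 - 14 = -131$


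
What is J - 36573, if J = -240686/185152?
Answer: -3385902391/92576 ≈ -36574.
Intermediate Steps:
J = -120343/92576 (J = -240686*1/185152 = -120343/92576 ≈ -1.2999)
J - 36573 = -120343/92576 - 36573 = -3385902391/92576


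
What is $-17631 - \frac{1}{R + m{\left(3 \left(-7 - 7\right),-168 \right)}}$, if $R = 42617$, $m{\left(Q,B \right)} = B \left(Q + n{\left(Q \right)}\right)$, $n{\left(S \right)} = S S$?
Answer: $- \frac{4349197448}{246679} \approx -17631.0$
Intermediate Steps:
$n{\left(S \right)} = S^{2}$
$m{\left(Q,B \right)} = B \left(Q + Q^{2}\right)$
$-17631 - \frac{1}{R + m{\left(3 \left(-7 - 7\right),-168 \right)}} = -17631 - \frac{1}{42617 - 168 \cdot 3 \left(-7 - 7\right) \left(1 + 3 \left(-7 - 7\right)\right)} = -17631 - \frac{1}{42617 - 168 \cdot 3 \left(-14\right) \left(1 + 3 \left(-14\right)\right)} = -17631 - \frac{1}{42617 - - 7056 \left(1 - 42\right)} = -17631 - \frac{1}{42617 - \left(-7056\right) \left(-41\right)} = -17631 - \frac{1}{42617 - 289296} = -17631 - \frac{1}{-246679} = -17631 - - \frac{1}{246679} = -17631 + \frac{1}{246679} = - \frac{4349197448}{246679}$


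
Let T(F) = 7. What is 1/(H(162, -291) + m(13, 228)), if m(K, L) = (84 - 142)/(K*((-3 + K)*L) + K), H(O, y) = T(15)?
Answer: 29653/207513 ≈ 0.14290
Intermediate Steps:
H(O, y) = 7
m(K, L) = -58/(K + K*L*(-3 + K)) (m(K, L) = -58/(K*(L*(-3 + K)) + K) = -58/(K*L*(-3 + K) + K) = -58/(K + K*L*(-3 + K)))
1/(H(162, -291) + m(13, 228)) = 1/(7 - 58/(13*(1 - 3*228 + 13*228))) = 1/(7 - 58*1/13/(1 - 684 + 2964)) = 1/(7 - 58*1/13/2281) = 1/(7 - 58*1/13*1/2281) = 1/(7 - 58/29653) = 1/(207513/29653) = 29653/207513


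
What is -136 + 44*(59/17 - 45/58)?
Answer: -8594/493 ≈ -17.432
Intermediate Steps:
-136 + 44*(59/17 - 45/58) = -136 + 44*(2657/986) = -136 + 58454/493 = -8594/493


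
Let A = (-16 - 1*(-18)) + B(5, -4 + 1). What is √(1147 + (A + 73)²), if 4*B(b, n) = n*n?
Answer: √113833/4 ≈ 84.348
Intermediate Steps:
B(b, n) = n²/4 (B(b, n) = (n*n)/4 = n²/4)
A = 17/4 (A = (-16 - 1*(-18)) + (-4 + 1)²/4 = (-16 + 18) + (¼)*(-3)² = 2 + (¼)*9 = 2 + 9/4 = 17/4 ≈ 4.2500)
√(1147 + (A + 73)²) = √(1147 + (17/4 + 73)²) = √(1147 + (309/4)²) = √(1147 + 95481/16) = √(113833/16) = √113833/4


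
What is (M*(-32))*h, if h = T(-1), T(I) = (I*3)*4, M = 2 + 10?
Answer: 4608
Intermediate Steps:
M = 12
T(I) = 12*I (T(I) = (3*I)*4 = 12*I)
h = -12 (h = 12*(-1) = -12)
(M*(-32))*h = (12*(-32))*(-12) = -384*(-12) = 4608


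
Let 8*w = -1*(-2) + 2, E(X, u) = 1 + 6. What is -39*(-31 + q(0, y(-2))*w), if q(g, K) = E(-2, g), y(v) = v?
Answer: 2145/2 ≈ 1072.5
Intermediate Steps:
E(X, u) = 7
q(g, K) = 7
w = ½ (w = (-1*(-2) + 2)/8 = (2 + 2)/8 = (⅛)*4 = ½ ≈ 0.50000)
-39*(-31 + q(0, y(-2))*w) = -39*(-31 + 7*(½)) = -39*(-31 + 7/2) = -39*(-55/2) = 2145/2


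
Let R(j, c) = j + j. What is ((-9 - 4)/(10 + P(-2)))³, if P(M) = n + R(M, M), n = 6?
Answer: -2197/1728 ≈ -1.2714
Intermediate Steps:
R(j, c) = 2*j
P(M) = 6 + 2*M
((-9 - 4)/(10 + P(-2)))³ = ((-9 - 4)/(10 + (6 + 2*(-2))))³ = (-13/(10 + (6 - 4)))³ = (-13/(10 + 2))³ = (-13/12)³ = -2197/1728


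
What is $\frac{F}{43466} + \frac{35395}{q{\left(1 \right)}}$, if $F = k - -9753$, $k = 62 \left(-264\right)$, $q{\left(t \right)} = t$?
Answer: $\frac{1538472455}{43466} \approx 35395.0$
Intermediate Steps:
$k = -16368$
$F = -6615$ ($F = -16368 - -9753 = -16368 + 9753 = -6615$)
$\frac{F}{43466} + \frac{35395}{q{\left(1 \right)}} = - \frac{6615}{43466} + \frac{35395}{1} = \left(-6615\right) \frac{1}{43466} + 35395 \cdot 1 = - \frac{6615}{43466} + 35395 = \frac{1538472455}{43466}$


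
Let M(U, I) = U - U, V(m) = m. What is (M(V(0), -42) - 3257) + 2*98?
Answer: -3061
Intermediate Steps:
M(U, I) = 0
(M(V(0), -42) - 3257) + 2*98 = (0 - 3257) + 2*98 = -3257 + 196 = -3061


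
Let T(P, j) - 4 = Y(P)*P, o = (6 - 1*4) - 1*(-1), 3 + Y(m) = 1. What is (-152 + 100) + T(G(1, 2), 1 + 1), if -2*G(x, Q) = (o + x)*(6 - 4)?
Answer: -40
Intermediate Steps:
Y(m) = -2 (Y(m) = -3 + 1 = -2)
o = 3 (o = (6 - 4) + 1 = 2 + 1 = 3)
G(x, Q) = -3 - x (G(x, Q) = -(3 + x)*(6 - 4)/2 = -(3 + x)*2/2 = -(6 + 2*x)/2 = -3 - x)
T(P, j) = 4 - 2*P
(-152 + 100) + T(G(1, 2), 1 + 1) = (-152 + 100) + (4 - 2*(-3 - 1*1)) = -52 + (4 - 2*(-3 - 1)) = -52 + (4 - 2*(-4)) = -52 + (4 + 8) = -52 + 12 = -40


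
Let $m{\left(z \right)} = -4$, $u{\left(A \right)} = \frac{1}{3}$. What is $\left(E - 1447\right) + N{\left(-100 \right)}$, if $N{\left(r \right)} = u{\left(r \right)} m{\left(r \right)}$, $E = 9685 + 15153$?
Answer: $\frac{70169}{3} \approx 23390.0$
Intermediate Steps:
$u{\left(A \right)} = \frac{1}{3}$
$E = 24838$
$N{\left(r \right)} = - \frac{4}{3}$ ($N{\left(r \right)} = \frac{1}{3} \left(-4\right) = - \frac{4}{3}$)
$\left(E - 1447\right) + N{\left(-100 \right)} = \left(24838 - 1447\right) - \frac{4}{3} = 23391 - \frac{4}{3} = \frac{70169}{3}$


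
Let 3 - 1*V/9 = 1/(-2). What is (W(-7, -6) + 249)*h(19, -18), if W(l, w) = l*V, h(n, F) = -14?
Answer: -399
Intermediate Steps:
V = 63/2 (V = 27 - 9/(-2) = 27 - 9*(-1/2) = 27 + 9/2 = 63/2 ≈ 31.500)
W(l, w) = 63*l/2 (W(l, w) = l*(63/2) = 63*l/2)
(W(-7, -6) + 249)*h(19, -18) = ((63/2)*(-7) + 249)*(-14) = (-441/2 + 249)*(-14) = (57/2)*(-14) = -399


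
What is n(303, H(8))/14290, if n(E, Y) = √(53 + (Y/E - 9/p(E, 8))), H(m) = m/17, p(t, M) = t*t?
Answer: √351569265/36803895 ≈ 0.00050946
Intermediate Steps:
p(t, M) = t²
H(m) = m/17 (H(m) = m*(1/17) = m/17)
n(E, Y) = √(53 - 9/E² + Y/E) (n(E, Y) = √(53 + (Y/E - 9/E²)) = √(53 + (-9/E² + Y/E)) = √(53 - 9/E² + Y/E))
n(303, H(8))/14290 = √(53 - 9/303² + ((1/17)*8)/303)/14290 = √(53 - 9*1/91809 + (8/17)*(1/303))*(1/14290) = √(53 - 1/10201 + 8/5151)*(1/14290) = √(27574060/520251)*(1/14290) = (2*√351569265/5151)*(1/14290) = √351569265/36803895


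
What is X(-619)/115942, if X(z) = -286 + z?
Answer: -905/115942 ≈ -0.0078056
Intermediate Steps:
X(-619)/115942 = (-286 - 619)/115942 = -905*1/115942 = -905/115942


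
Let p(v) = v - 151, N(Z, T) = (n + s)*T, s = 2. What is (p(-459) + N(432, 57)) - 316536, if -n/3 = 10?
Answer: -318742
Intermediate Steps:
n = -30 (n = -3*10 = -30)
N(Z, T) = -28*T (N(Z, T) = (-30 + 2)*T = -28*T)
p(v) = -151 + v
(p(-459) + N(432, 57)) - 316536 = ((-151 - 459) - 28*57) - 316536 = (-610 - 1596) - 316536 = -2206 - 316536 = -318742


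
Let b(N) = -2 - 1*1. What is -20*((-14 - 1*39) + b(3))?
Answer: 1120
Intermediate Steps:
b(N) = -3 (b(N) = -2 - 1 = -3)
-20*((-14 - 1*39) + b(3)) = -20*((-14 - 1*39) - 3) = -20*((-14 - 39) - 3) = -20*(-53 - 3) = -20*(-56) = 1120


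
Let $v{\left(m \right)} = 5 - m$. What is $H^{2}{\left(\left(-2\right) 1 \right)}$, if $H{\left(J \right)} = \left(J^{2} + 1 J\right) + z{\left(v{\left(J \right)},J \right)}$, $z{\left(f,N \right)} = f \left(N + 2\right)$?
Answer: $4$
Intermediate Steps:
$z{\left(f,N \right)} = f \left(2 + N\right)$
$H{\left(J \right)} = J + J^{2} + \left(2 + J\right) \left(5 - J\right)$ ($H{\left(J \right)} = \left(J^{2} + 1 J\right) + \left(5 - J\right) \left(2 + J\right) = \left(J^{2} + J\right) + \left(2 + J\right) \left(5 - J\right) = \left(J + J^{2}\right) + \left(2 + J\right) \left(5 - J\right) = J + J^{2} + \left(2 + J\right) \left(5 - J\right)$)
$H^{2}{\left(\left(-2\right) 1 \right)} = \left(10 + 4 \left(\left(-2\right) 1\right)\right)^{2} = \left(10 + 4 \left(-2\right)\right)^{2} = \left(10 - 8\right)^{2} = 2^{2} = 4$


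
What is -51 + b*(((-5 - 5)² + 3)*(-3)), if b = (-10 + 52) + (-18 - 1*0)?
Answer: -7467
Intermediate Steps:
b = 24 (b = 42 + (-18 + 0) = 42 - 18 = 24)
-51 + b*(((-5 - 5)² + 3)*(-3)) = -51 + 24*(((-5 - 5)² + 3)*(-3)) = -51 + 24*(((-10)² + 3)*(-3)) = -51 + 24*((100 + 3)*(-3)) = -51 + 24*(103*(-3)) = -51 + 24*(-309) = -51 - 7416 = -7467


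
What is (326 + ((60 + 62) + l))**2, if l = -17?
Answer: 185761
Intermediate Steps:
(326 + ((60 + 62) + l))**2 = (326 + ((60 + 62) - 17))**2 = (326 + (122 - 17))**2 = (326 + 105)**2 = 431**2 = 185761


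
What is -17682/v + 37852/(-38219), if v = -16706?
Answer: 21716423/319243307 ≈ 0.068025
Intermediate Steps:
-17682/v + 37852/(-38219) = -17682/(-16706) + 37852/(-38219) = -17682*(-1/16706) + 37852*(-1/38219) = 8841/8353 - 37852/38219 = 21716423/319243307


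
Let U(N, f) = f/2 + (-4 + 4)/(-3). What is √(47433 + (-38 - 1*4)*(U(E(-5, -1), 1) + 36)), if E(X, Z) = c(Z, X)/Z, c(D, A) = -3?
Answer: 30*√51 ≈ 214.24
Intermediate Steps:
E(X, Z) = -3/Z
U(N, f) = f/2 (U(N, f) = f*(½) + 0*(-⅓) = f/2 + 0 = f/2)
√(47433 + (-38 - 1*4)*(U(E(-5, -1), 1) + 36)) = √(47433 + (-38 - 1*4)*((½)*1 + 36)) = √(47433 + (-38 - 4)*(½ + 36)) = √(47433 - 42*73/2) = √(47433 - 1533) = √45900 = 30*√51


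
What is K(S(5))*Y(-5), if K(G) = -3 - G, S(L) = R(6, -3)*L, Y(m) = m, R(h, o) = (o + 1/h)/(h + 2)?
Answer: 295/48 ≈ 6.1458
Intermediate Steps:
R(h, o) = (o + 1/h)/(2 + h)
S(L) = -17*L/48 (S(L) = ((1 + 6*(-3))/(6*(2 + 6)))*L = ((1/6)*(1 - 18)/8)*L = ((1/6)*(1/8)*(-17))*L = -17*L/48)
K(S(5))*Y(-5) = (-3 - (-17)*5/48)*(-5) = (-3 - 1*(-85/48))*(-5) = (-3 + 85/48)*(-5) = -59/48*(-5) = 295/48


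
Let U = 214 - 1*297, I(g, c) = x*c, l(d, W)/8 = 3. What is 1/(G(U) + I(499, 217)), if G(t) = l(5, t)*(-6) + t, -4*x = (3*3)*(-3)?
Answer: 4/4951 ≈ 0.00080792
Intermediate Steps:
x = 27/4 (x = -3*3*(-3)/4 = -9*(-3)/4 = -1/4*(-27) = 27/4 ≈ 6.7500)
l(d, W) = 24 (l(d, W) = 8*3 = 24)
I(g, c) = 27*c/4
U = -83 (U = 214 - 297 = -83)
G(t) = -144 + t (G(t) = 24*(-6) + t = -144 + t)
1/(G(U) + I(499, 217)) = 1/((-144 - 83) + (27/4)*217) = 1/(-227 + 5859/4) = 1/(4951/4) = 4/4951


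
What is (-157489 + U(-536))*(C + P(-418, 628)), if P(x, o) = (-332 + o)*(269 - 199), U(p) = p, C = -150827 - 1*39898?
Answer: 26865040125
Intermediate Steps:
C = -190725 (C = -150827 - 39898 = -190725)
P(x, o) = -23240 + 70*o (P(x, o) = (-332 + o)*70 = -23240 + 70*o)
(-157489 + U(-536))*(C + P(-418, 628)) = (-157489 - 536)*(-190725 + (-23240 + 70*628)) = -158025*(-190725 + (-23240 + 43960)) = -158025*(-190725 + 20720) = -158025*(-170005) = 26865040125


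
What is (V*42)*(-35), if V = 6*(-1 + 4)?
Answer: -26460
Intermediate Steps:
V = 18 (V = 6*3 = 18)
(V*42)*(-35) = (18*42)*(-35) = 756*(-35) = -26460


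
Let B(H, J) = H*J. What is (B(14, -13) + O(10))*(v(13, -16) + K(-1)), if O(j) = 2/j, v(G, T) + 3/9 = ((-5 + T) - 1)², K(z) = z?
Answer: -438744/5 ≈ -87749.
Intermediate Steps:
v(G, T) = -⅓ + (-6 + T)² (v(G, T) = -⅓ + ((-5 + T) - 1)² = -⅓ + (-6 + T)²)
(B(14, -13) + O(10))*(v(13, -16) + K(-1)) = (14*(-13) + 2/10)*((-⅓ + (-6 - 16)²) - 1) = (-182 + 2*(⅒))*((-⅓ + (-22)²) - 1) = (-182 + ⅕)*((-⅓ + 484) - 1) = -909*(1451/3 - 1)/5 = -909/5*1448/3 = -438744/5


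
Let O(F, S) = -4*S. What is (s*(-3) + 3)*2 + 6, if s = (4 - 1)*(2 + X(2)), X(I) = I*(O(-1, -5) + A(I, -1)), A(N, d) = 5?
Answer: -924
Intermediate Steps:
X(I) = 25*I (X(I) = I*(-4*(-5) + 5) = I*(20 + 5) = I*25 = 25*I)
s = 156 (s = (4 - 1)*(2 + 25*2) = 3*(2 + 50) = 3*52 = 156)
(s*(-3) + 3)*2 + 6 = (156*(-3) + 3)*2 + 6 = (-468 + 3)*2 + 6 = -465*2 + 6 = -930 + 6 = -924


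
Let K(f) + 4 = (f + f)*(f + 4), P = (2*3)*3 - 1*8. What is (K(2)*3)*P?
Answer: 600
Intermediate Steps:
P = 10 (P = 6*3 - 8 = 18 - 8 = 10)
K(f) = -4 + 2*f*(4 + f) (K(f) = -4 + (f + f)*(f + 4) = -4 + (2*f)*(4 + f) = -4 + 2*f*(4 + f))
(K(2)*3)*P = ((-4 + 2*2² + 8*2)*3)*10 = ((-4 + 2*4 + 16)*3)*10 = ((-4 + 8 + 16)*3)*10 = (20*3)*10 = 60*10 = 600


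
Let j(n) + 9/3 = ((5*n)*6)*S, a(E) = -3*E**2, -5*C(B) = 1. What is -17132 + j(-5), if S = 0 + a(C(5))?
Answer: -17117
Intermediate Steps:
C(B) = -1/5 (C(B) = -1/5*1 = -1/5)
S = -3/25 (S = 0 - 3*(-1/5)**2 = 0 - 3*1/25 = 0 - 3/25 = -3/25 ≈ -0.12000)
j(n) = -3 - 18*n/5 (j(n) = -3 + ((5*n)*6)*(-3/25) = -3 + (30*n)*(-3/25) = -3 - 18*n/5)
-17132 + j(-5) = -17132 + (-3 - 18/5*(-5)) = -17132 + (-3 + 18) = -17132 + 15 = -17117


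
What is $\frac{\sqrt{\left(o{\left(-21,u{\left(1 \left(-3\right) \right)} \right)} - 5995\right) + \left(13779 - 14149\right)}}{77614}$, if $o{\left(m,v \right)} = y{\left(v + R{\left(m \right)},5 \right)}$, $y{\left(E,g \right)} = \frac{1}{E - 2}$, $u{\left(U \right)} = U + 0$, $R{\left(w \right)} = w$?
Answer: $\frac{i \sqrt{4302766}}{2017964} \approx 0.0010279 i$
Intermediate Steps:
$u{\left(U \right)} = U$
$y{\left(E,g \right)} = \frac{1}{-2 + E}$
$o{\left(m,v \right)} = \frac{1}{-2 + m + v}$ ($o{\left(m,v \right)} = \frac{1}{-2 + \left(v + m\right)} = \frac{1}{-2 + \left(m + v\right)} = \frac{1}{-2 + m + v}$)
$\frac{\sqrt{\left(o{\left(-21,u{\left(1 \left(-3\right) \right)} \right)} - 5995\right) + \left(13779 - 14149\right)}}{77614} = \frac{\sqrt{\left(\frac{1}{-2 - 21 + 1 \left(-3\right)} - 5995\right) + \left(13779 - 14149\right)}}{77614} = \sqrt{\left(\frac{1}{-2 - 21 - 3} - 5995\right) + \left(13779 - 14149\right)} \frac{1}{77614} = \sqrt{\left(\frac{1}{-26} - 5995\right) - 370} \cdot \frac{1}{77614} = \sqrt{\left(- \frac{1}{26} - 5995\right) - 370} \cdot \frac{1}{77614} = \sqrt{- \frac{155871}{26} - 370} \cdot \frac{1}{77614} = \sqrt{- \frac{165491}{26}} \cdot \frac{1}{77614} = \frac{i \sqrt{4302766}}{26} \cdot \frac{1}{77614} = \frac{i \sqrt{4302766}}{2017964}$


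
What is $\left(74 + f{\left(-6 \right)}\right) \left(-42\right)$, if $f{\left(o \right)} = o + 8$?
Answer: $-3192$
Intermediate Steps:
$f{\left(o \right)} = 8 + o$
$\left(74 + f{\left(-6 \right)}\right) \left(-42\right) = \left(74 + \left(8 - 6\right)\right) \left(-42\right) = \left(74 + 2\right) \left(-42\right) = 76 \left(-42\right) = -3192$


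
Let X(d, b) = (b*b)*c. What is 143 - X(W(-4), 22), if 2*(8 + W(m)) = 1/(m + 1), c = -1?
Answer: 627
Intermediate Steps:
W(m) = -8 + 1/(2*(1 + m)) (W(m) = -8 + 1/(2*(m + 1)) = -8 + 1/(2*(1 + m)))
X(d, b) = -b² (X(d, b) = (b*b)*(-1) = b²*(-1) = -b²)
143 - X(W(-4), 22) = 143 - (-1)*22² = 143 - (-1)*484 = 143 - 1*(-484) = 143 + 484 = 627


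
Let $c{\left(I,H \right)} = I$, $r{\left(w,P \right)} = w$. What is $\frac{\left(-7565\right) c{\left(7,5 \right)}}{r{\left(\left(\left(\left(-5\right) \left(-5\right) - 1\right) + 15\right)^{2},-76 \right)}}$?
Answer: $- \frac{52955}{1521} \approx -34.816$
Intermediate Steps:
$\frac{\left(-7565\right) c{\left(7,5 \right)}}{r{\left(\left(\left(\left(-5\right) \left(-5\right) - 1\right) + 15\right)^{2},-76 \right)}} = \frac{\left(-7565\right) 7}{\left(\left(\left(-5\right) \left(-5\right) - 1\right) + 15\right)^{2}} = - \frac{52955}{\left(\left(25 - 1\right) + 15\right)^{2}} = - \frac{52955}{\left(24 + 15\right)^{2}} = - \frac{52955}{39^{2}} = - \frac{52955}{1521}$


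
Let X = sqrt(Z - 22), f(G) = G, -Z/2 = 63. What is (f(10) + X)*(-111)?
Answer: -1110 - 222*I*sqrt(37) ≈ -1110.0 - 1350.4*I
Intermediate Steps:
Z = -126 (Z = -2*63 = -126)
X = 2*I*sqrt(37) (X = sqrt(-126 - 22) = sqrt(-148) = 2*I*sqrt(37) ≈ 12.166*I)
(f(10) + X)*(-111) = (10 + 2*I*sqrt(37))*(-111) = -1110 - 222*I*sqrt(37)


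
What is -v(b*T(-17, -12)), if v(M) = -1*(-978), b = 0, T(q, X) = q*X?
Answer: -978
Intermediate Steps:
T(q, X) = X*q
v(M) = 978
-v(b*T(-17, -12)) = -1*978 = -978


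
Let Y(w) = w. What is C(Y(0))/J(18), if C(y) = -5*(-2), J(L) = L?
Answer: 5/9 ≈ 0.55556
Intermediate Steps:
C(y) = 10
C(Y(0))/J(18) = 10/18 = 10*(1/18) = 5/9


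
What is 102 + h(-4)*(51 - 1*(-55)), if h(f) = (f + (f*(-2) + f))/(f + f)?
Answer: 102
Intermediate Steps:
h(f) = 0 (h(f) = (f + (-2*f + f))/((2*f)) = (f - f)*(1/(2*f)) = 0*(1/(2*f)) = 0)
102 + h(-4)*(51 - 1*(-55)) = 102 + 0*(51 - 1*(-55)) = 102 + 0*(51 + 55) = 102 + 0*106 = 102 + 0 = 102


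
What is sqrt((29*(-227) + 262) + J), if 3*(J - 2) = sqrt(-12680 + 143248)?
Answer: sqrt(-56871 + 6*sqrt(32642))/3 ≈ 78.731*I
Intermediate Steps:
J = 2 + 2*sqrt(32642)/3 (J = 2 + sqrt(-12680 + 143248)/3 = 2 + sqrt(130568)/3 = 2 + (2*sqrt(32642))/3 = 2 + 2*sqrt(32642)/3 ≈ 122.45)
sqrt((29*(-227) + 262) + J) = sqrt((29*(-227) + 262) + (2 + 2*sqrt(32642)/3)) = sqrt((-6583 + 262) + (2 + 2*sqrt(32642)/3)) = sqrt(-6321 + (2 + 2*sqrt(32642)/3)) = sqrt(-6319 + 2*sqrt(32642)/3)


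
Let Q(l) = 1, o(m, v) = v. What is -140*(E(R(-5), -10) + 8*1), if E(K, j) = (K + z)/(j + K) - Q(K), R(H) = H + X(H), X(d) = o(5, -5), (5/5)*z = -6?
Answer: -1092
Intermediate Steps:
z = -6
X(d) = -5
R(H) = -5 + H (R(H) = H - 5 = -5 + H)
E(K, j) = -1 + (-6 + K)/(K + j) (E(K, j) = (K - 6)/(j + K) - 1*1 = (-6 + K)/(K + j) - 1 = -1 + (-6 + K)/(K + j))
-140*(E(R(-5), -10) + 8*1) = -140*((-6 - 1*(-10))/((-5 - 5) - 10) + 8*1) = -140*((-6 + 10)/(-10 - 10) + 8) = -140*(4/(-20) + 8) = -140*(-1/20*4 + 8) = -140*(-⅕ + 8) = -140*39/5 = -1092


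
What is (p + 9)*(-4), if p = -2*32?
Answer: 220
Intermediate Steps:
p = -64
(p + 9)*(-4) = (-64 + 9)*(-4) = -55*(-4) = 220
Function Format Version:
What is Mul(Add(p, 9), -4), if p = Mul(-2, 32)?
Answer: 220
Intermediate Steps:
p = -64
Mul(Add(p, 9), -4) = Mul(Add(-64, 9), -4) = Mul(-55, -4) = 220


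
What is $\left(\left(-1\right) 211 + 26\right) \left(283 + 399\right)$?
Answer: $-126170$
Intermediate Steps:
$\left(\left(-1\right) 211 + 26\right) \left(283 + 399\right) = \left(-211 + 26\right) 682 = \left(-185\right) 682 = -126170$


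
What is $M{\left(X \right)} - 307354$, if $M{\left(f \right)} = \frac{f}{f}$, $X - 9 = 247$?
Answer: $-307353$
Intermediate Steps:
$X = 256$ ($X = 9 + 247 = 256$)
$M{\left(f \right)} = 1$
$M{\left(X \right)} - 307354 = 1 - 307354 = -307353$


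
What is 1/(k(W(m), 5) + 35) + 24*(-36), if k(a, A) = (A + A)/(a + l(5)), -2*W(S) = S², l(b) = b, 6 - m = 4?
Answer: -99357/115 ≈ -863.97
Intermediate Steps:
m = 2 (m = 6 - 1*4 = 6 - 4 = 2)
W(S) = -S²/2
k(a, A) = 2*A/(5 + a) (k(a, A) = (A + A)/(a + 5) = (2*A)/(5 + a) = 2*A/(5 + a))
1/(k(W(m), 5) + 35) + 24*(-36) = 1/(2*5/(5 - ½*2²) + 35) + 24*(-36) = 1/(2*5/(5 - ½*4) + 35) - 864 = 1/(2*5/(5 - 2) + 35) - 864 = 1/(2*5/3 + 35) - 864 = 1/(2*5*(⅓) + 35) - 864 = 1/(10/3 + 35) - 864 = 1/(115/3) - 864 = 3/115 - 864 = -99357/115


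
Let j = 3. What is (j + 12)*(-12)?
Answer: -180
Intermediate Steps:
(j + 12)*(-12) = (3 + 12)*(-12) = 15*(-12) = -180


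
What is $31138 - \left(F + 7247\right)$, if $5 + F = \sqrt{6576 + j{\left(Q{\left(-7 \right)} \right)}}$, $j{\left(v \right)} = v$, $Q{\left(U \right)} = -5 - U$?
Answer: $23896 - \sqrt{6578} \approx 23815.0$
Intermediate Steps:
$F = -5 + \sqrt{6578}$ ($F = -5 + \sqrt{6576 - -2} = -5 + \sqrt{6576 + \left(-5 + 7\right)} = -5 + \sqrt{6576 + 2} = -5 + \sqrt{6578} \approx 76.105$)
$31138 - \left(F + 7247\right) = 31138 - \left(\left(-5 + \sqrt{6578}\right) + 7247\right) = 31138 - \left(7242 + \sqrt{6578}\right) = 23896 - \sqrt{6578}$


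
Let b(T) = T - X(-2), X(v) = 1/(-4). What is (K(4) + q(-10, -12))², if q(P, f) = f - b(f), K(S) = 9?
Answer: 1225/16 ≈ 76.563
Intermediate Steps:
X(v) = -¼
b(T) = ¼ + T (b(T) = T - 1*(-¼) = T + ¼ = ¼ + T)
q(P, f) = -¼ (q(P, f) = f - (¼ + f) = f + (-¼ - f) = -¼)
(K(4) + q(-10, -12))² = (9 - ¼)² = (35/4)² = 1225/16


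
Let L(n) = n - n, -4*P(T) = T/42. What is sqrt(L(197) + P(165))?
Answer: I*sqrt(770)/28 ≈ 0.99103*I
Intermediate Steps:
P(T) = -T/168 (P(T) = -T/(4*42) = -T/168)
L(n) = 0
sqrt(L(197) + P(165)) = sqrt(0 - 1/168*165) = sqrt(0 - 55/56) = sqrt(-55/56) = I*sqrt(770)/28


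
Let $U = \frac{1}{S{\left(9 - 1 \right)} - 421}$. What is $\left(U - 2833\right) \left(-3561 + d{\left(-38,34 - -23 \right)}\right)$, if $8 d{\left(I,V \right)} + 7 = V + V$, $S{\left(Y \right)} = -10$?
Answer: $\frac{4331735268}{431} \approx 1.005 \cdot 10^{7}$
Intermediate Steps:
$U = - \frac{1}{431}$ ($U = \frac{1}{-10 - 421} = \frac{1}{-431} = - \frac{1}{431} \approx -0.0023202$)
$d{\left(I,V \right)} = - \frac{7}{8} + \frac{V}{4}$ ($d{\left(I,V \right)} = - \frac{7}{8} + \frac{V + V}{8} = - \frac{7}{8} + \frac{2 V}{8} = - \frac{7}{8} + \frac{V}{4}$)
$\left(U - 2833\right) \left(-3561 + d{\left(-38,34 - -23 \right)}\right) = \left(- \frac{1}{431} - 2833\right) \left(-3561 - \left(\frac{7}{8} - \frac{34 - -23}{4}\right)\right) = - \frac{1221024 \left(-3561 - \left(\frac{7}{8} - \frac{34 + 23}{4}\right)\right)}{431} = - \frac{1221024 \left(-3561 + \left(- \frac{7}{8} + \frac{1}{4} \cdot 57\right)\right)}{431} = - \frac{1221024 \left(-3561 + \left(- \frac{7}{8} + \frac{57}{4}\right)\right)}{431} = - \frac{1221024 \left(-3561 + \frac{107}{8}\right)}{431} = \left(- \frac{1221024}{431}\right) \left(- \frac{28381}{8}\right) = \frac{4331735268}{431}$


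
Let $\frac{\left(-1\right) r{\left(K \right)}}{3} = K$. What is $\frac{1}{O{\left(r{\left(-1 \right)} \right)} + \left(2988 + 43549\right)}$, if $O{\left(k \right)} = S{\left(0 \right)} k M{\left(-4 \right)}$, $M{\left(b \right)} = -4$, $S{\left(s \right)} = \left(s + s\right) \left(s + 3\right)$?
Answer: $\frac{1}{46537} \approx 2.1488 \cdot 10^{-5}$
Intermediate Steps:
$r{\left(K \right)} = - 3 K$
$S{\left(s \right)} = 2 s \left(3 + s\right)$
$O{\left(k \right)} = 0$ ($O{\left(k \right)} = 2 \cdot 0 \left(3 + 0\right) k \left(-4\right) = 2 \cdot 0 \cdot 3 k \left(-4\right) = 0 k \left(-4\right) = 0 \left(-4\right) = 0$)
$\frac{1}{O{\left(r{\left(-1 \right)} \right)} + \left(2988 + 43549\right)} = \frac{1}{0 + \left(2988 + 43549\right)} = \frac{1}{0 + 46537} = \frac{1}{46537}$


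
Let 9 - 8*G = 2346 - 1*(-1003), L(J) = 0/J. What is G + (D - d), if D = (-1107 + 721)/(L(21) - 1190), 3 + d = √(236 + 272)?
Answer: -492869/1190 - 2*√127 ≈ -436.71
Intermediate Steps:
d = -3 + 2*√127 (d = -3 + √(236 + 272) = -3 + √508 = -3 + 2*√127 ≈ 19.539)
L(J) = 0
D = 193/595 (D = (-1107 + 721)/(0 - 1190) = -386/(-1190) = -386*(-1/1190) = 193/595 ≈ 0.32437)
G = -835/2 (G = 9/8 - (2346 - 1*(-1003))/8 = 9/8 - (2346 + 1003)/8 = 9/8 - ⅛*3349 = 9/8 - 3349/8 = -835/2 ≈ -417.50)
G + (D - d) = -835/2 + (193/595 - (-3 + 2*√127)) = -835/2 + (193/595 + (3 - 2*√127)) = -835/2 + (1978/595 - 2*√127) = -492869/1190 - 2*√127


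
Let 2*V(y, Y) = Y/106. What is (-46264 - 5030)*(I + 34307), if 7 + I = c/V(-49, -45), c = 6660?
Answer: -149983656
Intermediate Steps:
V(y, Y) = Y/212 (V(y, Y) = (Y/106)/2 = Y/212)
I = -31383 (I = -7 + 6660/(((1/212)*(-45))) = -7 + 6660/(-45/212) = -7 + 6660*(-212/45) = -7 - 31376 = -31383)
(-46264 - 5030)*(I + 34307) = (-46264 - 5030)*(-31383 + 34307) = -51294*2924 = -149983656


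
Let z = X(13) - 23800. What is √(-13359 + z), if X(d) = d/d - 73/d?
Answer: I*√6280651/13 ≈ 192.78*I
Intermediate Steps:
X(d) = 1 - 73/d
z = -309460/13 (z = (-73 + 13)/13 - 23800 = (1/13)*(-60) - 23800 = -60/13 - 23800 = -309460/13 ≈ -23805.)
√(-13359 + z) = √(-13359 - 309460/13) = √(-483127/13) = I*√6280651/13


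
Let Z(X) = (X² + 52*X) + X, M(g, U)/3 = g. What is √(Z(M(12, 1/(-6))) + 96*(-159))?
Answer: 6*I*√335 ≈ 109.82*I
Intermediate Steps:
M(g, U) = 3*g
Z(X) = X² + 53*X
√(Z(M(12, 1/(-6))) + 96*(-159)) = √((3*12)*(53 + 3*12) + 96*(-159)) = √(36*(53 + 36) - 15264) = √(36*89 - 15264) = √(3204 - 15264) = √(-12060) = 6*I*√335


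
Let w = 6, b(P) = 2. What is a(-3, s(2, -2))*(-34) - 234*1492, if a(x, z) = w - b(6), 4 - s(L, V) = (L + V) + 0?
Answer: -349264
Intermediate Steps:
s(L, V) = 4 - L - V (s(L, V) = 4 - ((L + V) + 0) = 4 - (L + V) = 4 + (-L - V) = 4 - L - V)
a(x, z) = 4 (a(x, z) = 6 - 1*2 = 6 - 2 = 4)
a(-3, s(2, -2))*(-34) - 234*1492 = 4*(-34) - 234*1492 = -136 - 349128 = -349264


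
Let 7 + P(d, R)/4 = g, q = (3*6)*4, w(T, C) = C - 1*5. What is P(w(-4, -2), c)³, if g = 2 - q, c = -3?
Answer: -29218112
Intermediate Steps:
w(T, C) = -5 + C (w(T, C) = C - 5 = -5 + C)
q = 72 (q = 18*4 = 72)
g = -70 (g = 2 - 1*72 = 2 - 72 = -70)
P(d, R) = -308 (P(d, R) = -28 + 4*(-70) = -28 - 280 = -308)
P(w(-4, -2), c)³ = (-308)³ = -29218112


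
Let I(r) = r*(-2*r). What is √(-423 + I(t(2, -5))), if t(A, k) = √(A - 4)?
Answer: I*√419 ≈ 20.469*I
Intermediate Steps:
t(A, k) = √(-4 + A)
I(r) = -2*r²
√(-423 + I(t(2, -5))) = √(-423 - 2*(√(-4 + 2))²) = √(-423 - 2*(√(-2))²) = √(-423 - 2*(I*√2)²) = √(-423 - 2*(-2)) = √(-423 + 4) = √(-419) = I*√419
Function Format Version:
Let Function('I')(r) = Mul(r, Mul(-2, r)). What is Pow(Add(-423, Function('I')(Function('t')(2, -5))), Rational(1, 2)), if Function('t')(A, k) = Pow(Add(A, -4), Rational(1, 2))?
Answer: Mul(I, Pow(419, Rational(1, 2))) ≈ Mul(20.469, I)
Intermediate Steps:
Function('t')(A, k) = Pow(Add(-4, A), Rational(1, 2))
Function('I')(r) = Mul(-2, Pow(r, 2))
Pow(Add(-423, Function('I')(Function('t')(2, -5))), Rational(1, 2)) = Pow(Add(-423, Mul(-2, Pow(Pow(Add(-4, 2), Rational(1, 2)), 2))), Rational(1, 2)) = Pow(Add(-423, Mul(-2, Pow(Pow(-2, Rational(1, 2)), 2))), Rational(1, 2)) = Pow(Add(-423, Mul(-2, Pow(Mul(I, Pow(2, Rational(1, 2))), 2))), Rational(1, 2)) = Pow(Add(-423, Mul(-2, -2)), Rational(1, 2)) = Pow(Add(-423, 4), Rational(1, 2)) = Pow(-419, Rational(1, 2)) = Mul(I, Pow(419, Rational(1, 2)))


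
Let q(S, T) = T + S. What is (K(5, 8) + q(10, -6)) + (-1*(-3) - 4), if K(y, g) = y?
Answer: 8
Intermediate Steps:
q(S, T) = S + T
(K(5, 8) + q(10, -6)) + (-1*(-3) - 4) = (5 + (10 - 6)) + (-1*(-3) - 4) = (5 + 4) + (3 - 4) = 9 - 1 = 8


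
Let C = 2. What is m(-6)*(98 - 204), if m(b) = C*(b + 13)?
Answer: -1484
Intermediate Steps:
m(b) = 26 + 2*b (m(b) = 2*(b + 13) = 2*(13 + b) = 26 + 2*b)
m(-6)*(98 - 204) = (26 + 2*(-6))*(98 - 204) = (26 - 12)*(-106) = 14*(-106) = -1484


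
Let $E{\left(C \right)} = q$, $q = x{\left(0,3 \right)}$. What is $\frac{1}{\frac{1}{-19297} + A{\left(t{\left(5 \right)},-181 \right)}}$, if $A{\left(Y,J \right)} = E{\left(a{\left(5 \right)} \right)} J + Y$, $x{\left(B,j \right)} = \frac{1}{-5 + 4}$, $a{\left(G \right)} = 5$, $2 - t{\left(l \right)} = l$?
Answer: $\frac{19297}{3434865} \approx 0.005618$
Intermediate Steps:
$t{\left(l \right)} = 2 - l$
$x{\left(B,j \right)} = -1$ ($x{\left(B,j \right)} = \frac{1}{-1} = -1$)
$q = -1$
$E{\left(C \right)} = -1$
$A{\left(Y,J \right)} = Y - J$ ($A{\left(Y,J \right)} = - J + Y = Y - J$)
$\frac{1}{\frac{1}{-19297} + A{\left(t{\left(5 \right)},-181 \right)}} = \frac{1}{\frac{1}{-19297} + \left(\left(2 - 5\right) - -181\right)} = \frac{1}{- \frac{1}{19297} + \left(\left(2 - 5\right) + 181\right)} = \frac{1}{- \frac{1}{19297} + \left(-3 + 181\right)} = \frac{1}{- \frac{1}{19297} + 178} = \frac{1}{\frac{3434865}{19297}} = \frac{19297}{3434865}$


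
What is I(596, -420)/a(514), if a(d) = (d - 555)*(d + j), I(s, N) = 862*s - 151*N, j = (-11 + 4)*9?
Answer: -577172/18491 ≈ -31.214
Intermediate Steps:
j = -63 (j = -7*9 = -63)
I(s, N) = -151*N + 862*s
a(d) = (-555 + d)*(-63 + d) (a(d) = (d - 555)*(d - 63) = (-555 + d)*(-63 + d))
I(596, -420)/a(514) = (-151*(-420) + 862*596)/(34965 + 514**2 - 618*514) = (63420 + 513752)/(34965 + 264196 - 317652) = 577172/(-18491) = 577172*(-1/18491) = -577172/18491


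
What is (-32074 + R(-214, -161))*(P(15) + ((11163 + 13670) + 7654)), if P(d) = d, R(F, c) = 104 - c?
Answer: -1033856118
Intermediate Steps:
(-32074 + R(-214, -161))*(P(15) + ((11163 + 13670) + 7654)) = (-32074 + (104 - 1*(-161)))*(15 + ((11163 + 13670) + 7654)) = (-32074 + (104 + 161))*(15 + (24833 + 7654)) = (-32074 + 265)*(15 + 32487) = -31809*32502 = -1033856118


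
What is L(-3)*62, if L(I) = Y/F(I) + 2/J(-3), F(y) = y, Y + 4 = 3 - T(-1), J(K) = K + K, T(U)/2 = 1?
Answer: 124/3 ≈ 41.333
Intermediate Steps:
T(U) = 2 (T(U) = 2*1 = 2)
J(K) = 2*K
Y = -3 (Y = -4 + (3 - 1*2) = -4 + (3 - 2) = -4 + 1 = -3)
L(I) = -⅓ - 3/I (L(I) = -3/I + 2/((2*(-3))) = -3/I + 2/(-6) = -3/I + 2*(-⅙) = -3/I - ⅓ = -⅓ - 3/I)
L(-3)*62 = ((⅓)*(-9 - 1*(-3))/(-3))*62 = ((⅓)*(-⅓)*(-9 + 3))*62 = ((⅓)*(-⅓)*(-6))*62 = (⅔)*62 = 124/3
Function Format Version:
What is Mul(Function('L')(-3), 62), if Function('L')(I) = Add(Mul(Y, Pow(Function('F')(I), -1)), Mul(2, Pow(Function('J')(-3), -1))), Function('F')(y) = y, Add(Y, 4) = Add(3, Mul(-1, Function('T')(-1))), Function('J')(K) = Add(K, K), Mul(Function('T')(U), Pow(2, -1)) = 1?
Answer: Rational(124, 3) ≈ 41.333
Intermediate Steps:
Function('T')(U) = 2 (Function('T')(U) = Mul(2, 1) = 2)
Function('J')(K) = Mul(2, K)
Y = -3 (Y = Add(-4, Add(3, Mul(-1, 2))) = Add(-4, Add(3, -2)) = Add(-4, 1) = -3)
Function('L')(I) = Add(Rational(-1, 3), Mul(-3, Pow(I, -1))) (Function('L')(I) = Add(Mul(-3, Pow(I, -1)), Mul(2, Pow(Mul(2, -3), -1))) = Add(Mul(-3, Pow(I, -1)), Mul(2, Pow(-6, -1))) = Add(Mul(-3, Pow(I, -1)), Mul(2, Rational(-1, 6))) = Add(Mul(-3, Pow(I, -1)), Rational(-1, 3)) = Add(Rational(-1, 3), Mul(-3, Pow(I, -1))))
Mul(Function('L')(-3), 62) = Mul(Mul(Rational(1, 3), Pow(-3, -1), Add(-9, Mul(-1, -3))), 62) = Mul(Mul(Rational(1, 3), Rational(-1, 3), Add(-9, 3)), 62) = Mul(Mul(Rational(1, 3), Rational(-1, 3), -6), 62) = Mul(Rational(2, 3), 62) = Rational(124, 3)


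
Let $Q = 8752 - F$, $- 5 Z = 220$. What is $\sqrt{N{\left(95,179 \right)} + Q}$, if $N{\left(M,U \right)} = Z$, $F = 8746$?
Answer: $i \sqrt{38} \approx 6.1644 i$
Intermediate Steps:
$Z = -44$ ($Z = \left(- \frac{1}{5}\right) 220 = -44$)
$N{\left(M,U \right)} = -44$
$Q = 6$ ($Q = 8752 - 8746 = 6$)
$\sqrt{N{\left(95,179 \right)} + Q} = \sqrt{-44 + 6} = \sqrt{-38} = i \sqrt{38}$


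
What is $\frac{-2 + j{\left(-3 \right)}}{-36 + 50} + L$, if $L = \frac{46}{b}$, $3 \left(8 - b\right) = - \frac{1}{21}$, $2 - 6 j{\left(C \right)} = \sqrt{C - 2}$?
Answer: $\frac{119191}{21210} - \frac{i \sqrt{5}}{84} \approx 5.6196 - 0.02662 i$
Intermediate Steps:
$j{\left(C \right)} = \frac{1}{3} - \frac{\sqrt{-2 + C}}{6}$ ($j{\left(C \right)} = \frac{1}{3} - \frac{\sqrt{C - 2}}{6} = \frac{1}{3} - \frac{\sqrt{-2 + C}}{6}$)
$b = \frac{505}{63}$ ($b = 8 - \frac{\left(-1\right) \frac{1}{21}}{3} = 8 - - \frac{1}{63} = 8 + \frac{1}{63} = \frac{505}{63} \approx 8.0159$)
$L = \frac{2898}{505}$ ($L = \frac{46}{\frac{505}{63}} = 46 \cdot \frac{63}{505} = \frac{2898}{505} \approx 5.7386$)
$\frac{-2 + j{\left(-3 \right)}}{-36 + 50} + L = \frac{-2 + \left(\frac{1}{3} - \frac{\sqrt{-2 - 3}}{6}\right)}{-36 + 50} + \frac{2898}{505} = \frac{-2 + \left(\frac{1}{3} - \frac{\sqrt{-5}}{6}\right)}{14} + \frac{2898}{505} = \left(-2 + \left(\frac{1}{3} - \frac{i \sqrt{5}}{6}\right)\right) \frac{1}{14} + \frac{2898}{505} = \left(- \frac{5}{3} - \frac{i \sqrt{5}}{6}\right) \frac{1}{14} + \frac{2898}{505} = \left(- \frac{5}{42} - \frac{i \sqrt{5}}{84}\right) + \frac{2898}{505} = \frac{119191}{21210} - \frac{i \sqrt{5}}{84}$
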